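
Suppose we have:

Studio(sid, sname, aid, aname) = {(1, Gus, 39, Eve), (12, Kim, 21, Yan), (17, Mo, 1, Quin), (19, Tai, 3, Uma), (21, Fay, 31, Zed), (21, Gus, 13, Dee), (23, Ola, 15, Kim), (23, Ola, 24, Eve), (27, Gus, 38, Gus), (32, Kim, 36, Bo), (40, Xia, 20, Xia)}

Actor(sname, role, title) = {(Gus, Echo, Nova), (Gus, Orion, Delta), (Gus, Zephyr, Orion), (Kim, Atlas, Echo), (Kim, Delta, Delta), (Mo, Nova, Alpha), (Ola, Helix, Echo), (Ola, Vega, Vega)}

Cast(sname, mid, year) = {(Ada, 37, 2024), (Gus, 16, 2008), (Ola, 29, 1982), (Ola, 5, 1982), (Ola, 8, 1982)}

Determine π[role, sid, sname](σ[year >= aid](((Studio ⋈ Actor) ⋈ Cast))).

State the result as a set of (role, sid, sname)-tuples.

{(Echo, 1, Gus), (Echo, 21, Gus), (Echo, 27, Gus), (Helix, 23, Ola), (Orion, 1, Gus), (Orion, 21, Gus), (Orion, 27, Gus), (Vega, 23, Ola), (Zephyr, 1, Gus), (Zephyr, 21, Gus), (Zephyr, 27, Gus)}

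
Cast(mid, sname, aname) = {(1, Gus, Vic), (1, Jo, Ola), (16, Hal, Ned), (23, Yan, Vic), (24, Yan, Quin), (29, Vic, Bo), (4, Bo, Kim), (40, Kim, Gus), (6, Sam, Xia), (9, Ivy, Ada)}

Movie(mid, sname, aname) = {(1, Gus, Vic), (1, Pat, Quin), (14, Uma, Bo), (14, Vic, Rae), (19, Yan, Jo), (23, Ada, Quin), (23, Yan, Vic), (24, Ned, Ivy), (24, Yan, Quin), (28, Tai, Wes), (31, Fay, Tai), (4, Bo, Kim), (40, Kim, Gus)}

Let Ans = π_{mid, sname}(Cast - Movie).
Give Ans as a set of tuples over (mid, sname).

{(1, Jo), (16, Hal), (29, Vic), (6, Sam), (9, Ivy)}

Difference: {(1, Gus, Vic), (1, Jo, Ola), (16, Hal, Ned), (23, Yan, Vic), (24, Yan, Quin), (29, Vic, Bo), (4, Bo, Kim), (40, Kim, Gus), (6, Sam, Xia), (9, Ivy, Ada)} with {(1, Gus, Vic), (1, Pat, Quin), (14, Uma, Bo), (14, Vic, Rae), (19, Yan, Jo), (23, Ada, Quin), (23, Yan, Vic), (24, Ned, Ivy), (24, Yan, Quin), (28, Tai, Wes), (31, Fay, Tai), (4, Bo, Kim), (40, Kim, Gus)} → {(1, Jo, Ola), (16, Hal, Ned), (29, Vic, Bo), (6, Sam, Xia), (9, Ivy, Ada)}
π_{mid, sname} gives {(1, Jo), (16, Hal), (29, Vic), (6, Sam), (9, Ivy)}.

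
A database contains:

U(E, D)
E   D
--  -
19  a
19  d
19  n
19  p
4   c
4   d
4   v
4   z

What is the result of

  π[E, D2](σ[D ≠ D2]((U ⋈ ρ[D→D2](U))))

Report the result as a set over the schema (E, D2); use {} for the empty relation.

ρ[D→D2]: schema becomes (E, D2); tuples unchanged.
U ⋈ ρ[D→D2](U) (natural join on E): {(19, a, a), (19, a, d), (19, a, n), (19, a, p), (19, d, a), (19, d, d), (19, d, n), (19, d, p), (19, n, a), (19, n, d), (19, n, n), (19, n, p), (19, p, a), (19, p, d), (19, p, n), (19, p, p), (4, c, c), (4, c, d), (4, c, v), (4, c, z), (4, d, c), (4, d, d), (4, d, v), (4, d, z), (4, v, c), (4, v, d), (4, v, v), (4, v, z), (4, z, c), (4, z, d), (4, z, v), (4, z, z)}
Selection D ≠ D2: {(19, a, d), (19, a, n), (19, a, p), (19, d, a), (19, d, n), (19, d, p), (19, n, a), (19, n, d), (19, n, p), (19, p, a), (19, p, d), (19, p, n), (4, c, d), (4, c, v), (4, c, z), (4, d, c), (4, d, v), (4, d, z), (4, v, c), (4, v, d), (4, v, z), (4, z, c), (4, z, d), (4, z, v)}
π_{E, D2} gives {(19, a), (19, d), (19, n), (19, p), (4, c), (4, d), (4, v), (4, z)} (16 duplicate(s) eliminated).

{(19, a), (19, d), (19, n), (19, p), (4, c), (4, d), (4, v), (4, z)}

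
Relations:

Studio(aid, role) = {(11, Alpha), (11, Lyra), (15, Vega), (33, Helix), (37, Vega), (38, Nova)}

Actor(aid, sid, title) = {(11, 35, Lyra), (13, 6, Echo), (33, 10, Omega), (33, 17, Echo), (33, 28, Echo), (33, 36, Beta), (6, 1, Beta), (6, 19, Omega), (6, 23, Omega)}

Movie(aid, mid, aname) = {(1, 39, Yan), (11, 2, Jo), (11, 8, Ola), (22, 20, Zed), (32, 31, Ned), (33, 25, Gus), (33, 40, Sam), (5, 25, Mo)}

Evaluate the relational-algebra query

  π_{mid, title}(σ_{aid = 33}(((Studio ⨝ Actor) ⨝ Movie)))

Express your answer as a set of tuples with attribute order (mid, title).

{(25, Beta), (25, Echo), (25, Omega), (40, Beta), (40, Echo), (40, Omega)}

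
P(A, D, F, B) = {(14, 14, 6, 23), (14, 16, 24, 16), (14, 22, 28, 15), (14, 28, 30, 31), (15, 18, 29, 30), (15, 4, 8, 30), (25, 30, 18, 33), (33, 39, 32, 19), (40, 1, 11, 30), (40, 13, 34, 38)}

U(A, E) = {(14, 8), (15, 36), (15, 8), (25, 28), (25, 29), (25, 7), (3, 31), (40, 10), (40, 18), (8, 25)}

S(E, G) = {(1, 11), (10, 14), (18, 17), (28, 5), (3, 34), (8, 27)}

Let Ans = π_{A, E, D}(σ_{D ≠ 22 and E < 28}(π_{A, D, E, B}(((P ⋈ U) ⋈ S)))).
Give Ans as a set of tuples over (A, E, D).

{(14, 8, 14), (14, 8, 16), (14, 8, 28), (15, 8, 18), (15, 8, 4), (40, 10, 1), (40, 10, 13), (40, 18, 1), (40, 18, 13)}

Natural join on A: {(14, 14, 6, 23, 8), (14, 16, 24, 16, 8), (14, 22, 28, 15, 8), (14, 28, 30, 31, 8), (15, 18, 29, 30, 36), (15, 18, 29, 30, 8), (15, 4, 8, 30, 36), (15, 4, 8, 30, 8), (25, 30, 18, 33, 28), (25, 30, 18, 33, 29), (25, 30, 18, 33, 7), (40, 1, 11, 30, 10), (40, 1, 11, 30, 18), (40, 13, 34, 38, 10), (40, 13, 34, 38, 18)}
Natural join on E: {(14, 14, 6, 23, 8, 27), (14, 16, 24, 16, 8, 27), (14, 22, 28, 15, 8, 27), (14, 28, 30, 31, 8, 27), (15, 18, 29, 30, 8, 27), (15, 4, 8, 30, 8, 27), (25, 30, 18, 33, 28, 5), (40, 1, 11, 30, 10, 14), (40, 1, 11, 30, 18, 17), (40, 13, 34, 38, 10, 14), (40, 13, 34, 38, 18, 17)}
π[A, D, E, B]: project onto (A, D, E, B) → {(14, 14, 8, 23), (14, 16, 8, 16), (14, 22, 8, 15), (14, 28, 8, 31), (15, 18, 8, 30), (15, 4, 8, 30), (25, 30, 28, 33), (40, 1, 10, 30), (40, 1, 18, 30), (40, 13, 10, 38), (40, 13, 18, 38)}
Selection D ≠ 22 and E < 28: {(14, 14, 8, 23), (14, 16, 8, 16), (14, 28, 8, 31), (15, 18, 8, 30), (15, 4, 8, 30), (40, 1, 10, 30), (40, 1, 18, 30), (40, 13, 10, 38), (40, 13, 18, 38)}
π[A, E, D]: project onto (A, E, D) → {(14, 8, 14), (14, 8, 16), (14, 8, 28), (15, 8, 18), (15, 8, 4), (40, 10, 1), (40, 10, 13), (40, 18, 1), (40, 18, 13)}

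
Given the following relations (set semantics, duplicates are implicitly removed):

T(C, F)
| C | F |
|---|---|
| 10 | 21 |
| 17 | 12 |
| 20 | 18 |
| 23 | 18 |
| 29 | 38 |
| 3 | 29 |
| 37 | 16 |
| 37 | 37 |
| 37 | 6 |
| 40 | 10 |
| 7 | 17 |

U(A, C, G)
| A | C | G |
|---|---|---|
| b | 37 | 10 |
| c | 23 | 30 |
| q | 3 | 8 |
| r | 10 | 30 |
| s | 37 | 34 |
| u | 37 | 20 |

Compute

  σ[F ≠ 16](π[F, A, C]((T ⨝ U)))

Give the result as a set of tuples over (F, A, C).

{(18, c, 23), (21, r, 10), (29, q, 3), (37, b, 37), (37, s, 37), (37, u, 37), (6, b, 37), (6, s, 37), (6, u, 37)}

Natural join on C: {(10, 21, r, 30), (23, 18, c, 30), (3, 29, q, 8), (37, 16, b, 10), (37, 16, s, 34), (37, 16, u, 20), (37, 37, b, 10), (37, 37, s, 34), (37, 37, u, 20), (37, 6, b, 10), (37, 6, s, 34), (37, 6, u, 20)}
π_{F, A, C} gives {(16, b, 37), (16, s, 37), (16, u, 37), (18, c, 23), (21, r, 10), (29, q, 3), (37, b, 37), (37, s, 37), (37, u, 37), (6, b, 37), (6, s, 37), (6, u, 37)}.
Filtering on F ≠ 16 leaves {(18, c, 23), (21, r, 10), (29, q, 3), (37, b, 37), (37, s, 37), (37, u, 37), (6, b, 37), (6, s, 37), (6, u, 37)}.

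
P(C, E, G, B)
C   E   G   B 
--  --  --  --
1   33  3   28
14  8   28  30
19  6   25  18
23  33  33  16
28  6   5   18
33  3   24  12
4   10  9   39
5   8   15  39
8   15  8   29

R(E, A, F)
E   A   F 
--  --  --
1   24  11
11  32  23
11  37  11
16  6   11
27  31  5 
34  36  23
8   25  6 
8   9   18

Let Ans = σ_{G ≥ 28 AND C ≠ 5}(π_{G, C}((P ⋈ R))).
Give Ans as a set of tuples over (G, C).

{(28, 14)}

Natural join on E: {(14, 8, 28, 30, 25, 6), (14, 8, 28, 30, 9, 18), (5, 8, 15, 39, 25, 6), (5, 8, 15, 39, 9, 18)}
Projecting to G, C (2 duplicate(s) eliminated): {(15, 5), (28, 14)}
σ[G ≥ 28 AND C ≠ 5]: keep tuples satisfying G ≥ 28 AND C ≠ 5 → {(28, 14)}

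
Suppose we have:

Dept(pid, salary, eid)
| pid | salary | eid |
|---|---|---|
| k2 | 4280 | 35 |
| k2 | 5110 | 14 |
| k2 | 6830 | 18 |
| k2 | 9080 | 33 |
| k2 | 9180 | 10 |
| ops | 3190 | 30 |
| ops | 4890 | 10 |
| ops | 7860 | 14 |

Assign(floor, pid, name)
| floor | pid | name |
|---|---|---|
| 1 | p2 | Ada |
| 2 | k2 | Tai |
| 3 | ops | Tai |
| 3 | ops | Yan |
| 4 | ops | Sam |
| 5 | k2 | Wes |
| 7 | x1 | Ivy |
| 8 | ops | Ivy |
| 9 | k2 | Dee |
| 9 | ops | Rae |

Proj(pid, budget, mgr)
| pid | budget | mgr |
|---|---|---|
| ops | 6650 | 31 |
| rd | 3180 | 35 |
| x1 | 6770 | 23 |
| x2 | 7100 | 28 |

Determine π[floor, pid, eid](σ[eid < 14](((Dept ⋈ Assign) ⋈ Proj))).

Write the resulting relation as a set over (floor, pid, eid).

{(3, ops, 10), (4, ops, 10), (8, ops, 10), (9, ops, 10)}

Dept ⋈ Assign (natural join on pid): {(k2, 4280, 35, 2, Tai), (k2, 4280, 35, 5, Wes), (k2, 4280, 35, 9, Dee), (k2, 5110, 14, 2, Tai), (k2, 5110, 14, 5, Wes), (k2, 5110, 14, 9, Dee), (k2, 6830, 18, 2, Tai), (k2, 6830, 18, 5, Wes), (k2, 6830, 18, 9, Dee), (k2, 9080, 33, 2, Tai), (k2, 9080, 33, 5, Wes), (k2, 9080, 33, 9, Dee), (k2, 9180, 10, 2, Tai), (k2, 9180, 10, 5, Wes), (k2, 9180, 10, 9, Dee), (ops, 3190, 30, 3, Tai), (ops, 3190, 30, 3, Yan), (ops, 3190, 30, 4, Sam), (ops, 3190, 30, 8, Ivy), (ops, 3190, 30, 9, Rae), (ops, 4890, 10, 3, Tai), (ops, 4890, 10, 3, Yan), (ops, 4890, 10, 4, Sam), (ops, 4890, 10, 8, Ivy), (ops, 4890, 10, 9, Rae), (ops, 7860, 14, 3, Tai), (ops, 7860, 14, 3, Yan), (ops, 7860, 14, 4, Sam), (ops, 7860, 14, 8, Ivy), (ops, 7860, 14, 9, Rae)}
(Dept ⋈ Assign) ⋈ Proj (natural join on pid): {(ops, 3190, 30, 3, Tai, 6650, 31), (ops, 3190, 30, 3, Yan, 6650, 31), (ops, 3190, 30, 4, Sam, 6650, 31), (ops, 3190, 30, 8, Ivy, 6650, 31), (ops, 3190, 30, 9, Rae, 6650, 31), (ops, 4890, 10, 3, Tai, 6650, 31), (ops, 4890, 10, 3, Yan, 6650, 31), (ops, 4890, 10, 4, Sam, 6650, 31), (ops, 4890, 10, 8, Ivy, 6650, 31), (ops, 4890, 10, 9, Rae, 6650, 31), (ops, 7860, 14, 3, Tai, 6650, 31), (ops, 7860, 14, 3, Yan, 6650, 31), (ops, 7860, 14, 4, Sam, 6650, 31), (ops, 7860, 14, 8, Ivy, 6650, 31), (ops, 7860, 14, 9, Rae, 6650, 31)}
Filtering on eid < 14 leaves {(ops, 4890, 10, 3, Tai, 6650, 31), (ops, 4890, 10, 3, Yan, 6650, 31), (ops, 4890, 10, 4, Sam, 6650, 31), (ops, 4890, 10, 8, Ivy, 6650, 31), (ops, 4890, 10, 9, Rae, 6650, 31)}.
π_{floor, pid, eid} gives {(3, ops, 10), (4, ops, 10), (8, ops, 10), (9, ops, 10)} (1 duplicate(s) eliminated).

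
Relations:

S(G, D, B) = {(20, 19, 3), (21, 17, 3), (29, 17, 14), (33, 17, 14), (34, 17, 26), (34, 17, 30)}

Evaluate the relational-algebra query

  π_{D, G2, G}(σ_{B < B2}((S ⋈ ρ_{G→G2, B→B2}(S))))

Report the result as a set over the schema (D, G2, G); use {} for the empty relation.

{(17, 29, 21), (17, 33, 21), (17, 34, 21), (17, 34, 29), (17, 34, 33), (17, 34, 34)}

ρ[G→G2, B→B2]: schema becomes (G2, D, B2); tuples unchanged.
Natural join on D: {(20, 19, 3, 20, 3), (21, 17, 3, 21, 3), (21, 17, 3, 29, 14), (21, 17, 3, 33, 14), (21, 17, 3, 34, 26), (21, 17, 3, 34, 30), (29, 17, 14, 21, 3), (29, 17, 14, 29, 14), (29, 17, 14, 33, 14), (29, 17, 14, 34, 26), (29, 17, 14, 34, 30), (33, 17, 14, 21, 3), (33, 17, 14, 29, 14), (33, 17, 14, 33, 14), (33, 17, 14, 34, 26), (33, 17, 14, 34, 30), (34, 17, 26, 21, 3), (34, 17, 26, 29, 14), (34, 17, 26, 33, 14), (34, 17, 26, 34, 26), (34, 17, 26, 34, 30), (34, 17, 30, 21, 3), (34, 17, 30, 29, 14), (34, 17, 30, 33, 14), (34, 17, 30, 34, 26), (34, 17, 30, 34, 30)}
Apply σ_{B < B2}; surviving tuples: {(21, 17, 3, 29, 14), (21, 17, 3, 33, 14), (21, 17, 3, 34, 26), (21, 17, 3, 34, 30), (29, 17, 14, 34, 26), (29, 17, 14, 34, 30), (33, 17, 14, 34, 26), (33, 17, 14, 34, 30), (34, 17, 26, 34, 30)}
Projecting to D, G2, G (3 duplicate(s) eliminated): {(17, 29, 21), (17, 33, 21), (17, 34, 21), (17, 34, 29), (17, 34, 33), (17, 34, 34)}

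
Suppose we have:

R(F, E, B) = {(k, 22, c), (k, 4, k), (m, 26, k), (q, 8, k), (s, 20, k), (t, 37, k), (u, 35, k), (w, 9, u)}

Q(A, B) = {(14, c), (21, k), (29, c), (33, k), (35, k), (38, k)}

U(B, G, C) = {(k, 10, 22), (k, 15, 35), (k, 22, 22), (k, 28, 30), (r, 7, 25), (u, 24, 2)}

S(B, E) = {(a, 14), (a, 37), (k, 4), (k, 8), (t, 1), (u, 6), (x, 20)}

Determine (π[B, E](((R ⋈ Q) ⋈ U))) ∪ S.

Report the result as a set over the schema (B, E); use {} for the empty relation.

{(a, 14), (a, 37), (k, 20), (k, 26), (k, 35), (k, 37), (k, 4), (k, 8), (t, 1), (u, 6), (x, 20)}

Joining R and Q on B yields {(k, 22, c, 14), (k, 22, c, 29), (k, 4, k, 21), (k, 4, k, 33), (k, 4, k, 35), (k, 4, k, 38), (m, 26, k, 21), (m, 26, k, 33), (m, 26, k, 35), (m, 26, k, 38), (q, 8, k, 21), (q, 8, k, 33), (q, 8, k, 35), (q, 8, k, 38), (s, 20, k, 21), (s, 20, k, 33), (s, 20, k, 35), (s, 20, k, 38), (t, 37, k, 21), (t, 37, k, 33), (t, 37, k, 35), (t, 37, k, 38), (u, 35, k, 21), (u, 35, k, 33), (u, 35, k, 35), (u, 35, k, 38)}.
Joining (R ⋈ Q) and U on B yields {(k, 4, k, 21, 10, 22), (k, 4, k, 21, 15, 35), (k, 4, k, 21, 22, 22), (k, 4, k, 21, 28, 30), (k, 4, k, 33, 10, 22), (k, 4, k, 33, 15, 35), (k, 4, k, 33, 22, 22), (k, 4, k, 33, 28, 30), (k, 4, k, 35, 10, 22), (k, 4, k, 35, 15, 35), (k, 4, k, 35, 22, 22), (k, 4, k, 35, 28, 30), (k, 4, k, 38, 10, 22), (k, 4, k, 38, 15, 35), (k, 4, k, 38, 22, 22), (k, 4, k, 38, 28, 30), (m, 26, k, 21, 10, 22), (m, 26, k, 21, 15, 35), (m, 26, k, 21, 22, 22), (m, 26, k, 21, 28, 30), (m, 26, k, 33, 10, 22), (m, 26, k, 33, 15, 35), (m, 26, k, 33, 22, 22), (m, 26, k, 33, 28, 30), (m, 26, k, 35, 10, 22), (m, 26, k, 35, 15, 35), (m, 26, k, 35, 22, 22), (m, 26, k, 35, 28, 30), (m, 26, k, 38, 10, 22), (m, 26, k, 38, 15, 35), (m, 26, k, 38, 22, 22), (m, 26, k, 38, 28, 30), (q, 8, k, 21, 10, 22), (q, 8, k, 21, 15, 35), (q, 8, k, 21, 22, 22), (q, 8, k, 21, 28, 30), (q, 8, k, 33, 10, 22), (q, 8, k, 33, 15, 35), (q, 8, k, 33, 22, 22), (q, 8, k, 33, 28, 30), (q, 8, k, 35, 10, 22), (q, 8, k, 35, 15, 35), (q, 8, k, 35, 22, 22), (q, 8, k, 35, 28, 30), (q, 8, k, 38, 10, 22), (q, 8, k, 38, 15, 35), (q, 8, k, 38, 22, 22), (q, 8, k, 38, 28, 30), (s, 20, k, 21, 10, 22), (s, 20, k, 21, 15, 35), (s, 20, k, 21, 22, 22), (s, 20, k, 21, 28, 30), (s, 20, k, 33, 10, 22), (s, 20, k, 33, 15, 35), (s, 20, k, 33, 22, 22), (s, 20, k, 33, 28, 30), (s, 20, k, 35, 10, 22), (s, 20, k, 35, 15, 35), (s, 20, k, 35, 22, 22), (s, 20, k, 35, 28, 30), (s, 20, k, 38, 10, 22), (s, 20, k, 38, 15, 35), (s, 20, k, 38, 22, 22), (s, 20, k, 38, 28, 30), (t, 37, k, 21, 10, 22), (t, 37, k, 21, 15, 35), (t, 37, k, 21, 22, 22), (t, 37, k, 21, 28, 30), (t, 37, k, 33, 10, 22), (t, 37, k, 33, 15, 35), (t, 37, k, 33, 22, 22), (t, 37, k, 33, 28, 30), (t, 37, k, 35, 10, 22), (t, 37, k, 35, 15, 35), (t, 37, k, 35, 22, 22), (t, 37, k, 35, 28, 30), (t, 37, k, 38, 10, 22), (t, 37, k, 38, 15, 35), (t, 37, k, 38, 22, 22), (t, 37, k, 38, 28, 30), (u, 35, k, 21, 10, 22), (u, 35, k, 21, 15, 35), (u, 35, k, 21, 22, 22), (u, 35, k, 21, 28, 30), (u, 35, k, 33, 10, 22), (u, 35, k, 33, 15, 35), (u, 35, k, 33, 22, 22), (u, 35, k, 33, 28, 30), (u, 35, k, 35, 10, 22), (u, 35, k, 35, 15, 35), (u, 35, k, 35, 22, 22), (u, 35, k, 35, 28, 30), (u, 35, k, 38, 10, 22), (u, 35, k, 38, 15, 35), (u, 35, k, 38, 22, 22), (u, 35, k, 38, 28, 30)}.
Keep only column(s) B, E (90 duplicate(s) eliminated): {(k, 20), (k, 26), (k, 35), (k, 37), (k, 4), (k, 8)}
Set union of the two operands is {(a, 14), (a, 37), (k, 20), (k, 26), (k, 35), (k, 37), (k, 4), (k, 8), (t, 1), (u, 6), (x, 20)}.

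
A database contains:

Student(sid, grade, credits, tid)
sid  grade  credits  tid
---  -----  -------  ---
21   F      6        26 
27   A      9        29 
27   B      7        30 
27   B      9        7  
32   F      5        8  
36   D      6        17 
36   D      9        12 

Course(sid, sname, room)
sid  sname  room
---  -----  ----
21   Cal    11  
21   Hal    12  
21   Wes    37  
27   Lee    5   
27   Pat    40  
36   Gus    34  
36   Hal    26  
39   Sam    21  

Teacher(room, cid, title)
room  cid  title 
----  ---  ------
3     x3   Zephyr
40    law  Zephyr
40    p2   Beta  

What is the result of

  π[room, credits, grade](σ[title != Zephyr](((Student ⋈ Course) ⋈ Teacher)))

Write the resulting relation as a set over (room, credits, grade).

Natural join on sid: {(21, F, 6, 26, Cal, 11), (21, F, 6, 26, Hal, 12), (21, F, 6, 26, Wes, 37), (27, A, 9, 29, Lee, 5), (27, A, 9, 29, Pat, 40), (27, B, 7, 30, Lee, 5), (27, B, 7, 30, Pat, 40), (27, B, 9, 7, Lee, 5), (27, B, 9, 7, Pat, 40), (36, D, 6, 17, Gus, 34), (36, D, 6, 17, Hal, 26), (36, D, 9, 12, Gus, 34), (36, D, 9, 12, Hal, 26)}
Natural join on room: {(27, A, 9, 29, Pat, 40, law, Zephyr), (27, A, 9, 29, Pat, 40, p2, Beta), (27, B, 7, 30, Pat, 40, law, Zephyr), (27, B, 7, 30, Pat, 40, p2, Beta), (27, B, 9, 7, Pat, 40, law, Zephyr), (27, B, 9, 7, Pat, 40, p2, Beta)}
Selection title != Zephyr: {(27, A, 9, 29, Pat, 40, p2, Beta), (27, B, 7, 30, Pat, 40, p2, Beta), (27, B, 9, 7, Pat, 40, p2, Beta)}
Keep only column(s) room, credits, grade: {(40, 7, B), (40, 9, A), (40, 9, B)}

{(40, 7, B), (40, 9, A), (40, 9, B)}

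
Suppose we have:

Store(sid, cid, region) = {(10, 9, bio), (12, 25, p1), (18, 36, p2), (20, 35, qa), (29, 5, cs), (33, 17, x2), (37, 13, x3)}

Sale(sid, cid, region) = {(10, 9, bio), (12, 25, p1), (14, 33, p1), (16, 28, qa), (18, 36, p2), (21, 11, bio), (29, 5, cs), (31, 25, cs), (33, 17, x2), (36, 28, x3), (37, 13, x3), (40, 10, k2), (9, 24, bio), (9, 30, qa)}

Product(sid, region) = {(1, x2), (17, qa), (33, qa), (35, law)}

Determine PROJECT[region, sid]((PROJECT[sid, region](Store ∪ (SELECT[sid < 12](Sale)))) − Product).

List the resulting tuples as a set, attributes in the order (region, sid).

{(bio, 10), (bio, 9), (cs, 29), (p1, 12), (p2, 18), (qa, 20), (qa, 9), (x2, 33), (x3, 37)}

Apply σ_{sid < 12}; surviving tuples: {(10, 9, bio), (9, 24, bio), (9, 30, qa)}
Union: {(10, 9, bio), (12, 25, p1), (18, 36, p2), (20, 35, qa), (29, 5, cs), (33, 17, x2), (37, 13, x3)} with {(10, 9, bio), (9, 24, bio), (9, 30, qa)} → {(10, 9, bio), (12, 25, p1), (18, 36, p2), (20, 35, qa), (29, 5, cs), (33, 17, x2), (37, 13, x3), (9, 24, bio), (9, 30, qa)}
Projecting to sid, region: {(10, bio), (12, p1), (18, p2), (20, qa), (29, cs), (33, x2), (37, x3), (9, bio), (9, qa)}
Difference: {(10, bio), (12, p1), (18, p2), (20, qa), (29, cs), (33, x2), (37, x3), (9, bio), (9, qa)} with {(1, x2), (17, qa), (33, qa), (35, law)} → {(10, bio), (12, p1), (18, p2), (20, qa), (29, cs), (33, x2), (37, x3), (9, bio), (9, qa)}
Projecting to region, sid: {(bio, 10), (bio, 9), (cs, 29), (p1, 12), (p2, 18), (qa, 20), (qa, 9), (x2, 33), (x3, 37)}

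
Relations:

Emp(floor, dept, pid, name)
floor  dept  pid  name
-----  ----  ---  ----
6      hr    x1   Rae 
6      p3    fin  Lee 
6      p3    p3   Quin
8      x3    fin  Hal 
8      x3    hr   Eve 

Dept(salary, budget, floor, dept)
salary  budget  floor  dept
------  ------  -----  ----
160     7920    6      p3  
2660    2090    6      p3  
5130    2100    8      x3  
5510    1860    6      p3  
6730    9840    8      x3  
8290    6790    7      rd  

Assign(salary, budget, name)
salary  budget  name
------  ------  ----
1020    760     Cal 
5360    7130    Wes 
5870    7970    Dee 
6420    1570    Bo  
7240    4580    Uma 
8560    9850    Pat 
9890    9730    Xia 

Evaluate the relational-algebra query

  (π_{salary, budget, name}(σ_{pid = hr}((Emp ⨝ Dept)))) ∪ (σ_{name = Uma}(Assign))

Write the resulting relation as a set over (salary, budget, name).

{(5130, 2100, Eve), (6730, 9840, Eve), (7240, 4580, Uma)}

Joining Emp and Dept on floor, dept yields {(6, p3, fin, Lee, 160, 7920), (6, p3, fin, Lee, 2660, 2090), (6, p3, fin, Lee, 5510, 1860), (6, p3, p3, Quin, 160, 7920), (6, p3, p3, Quin, 2660, 2090), (6, p3, p3, Quin, 5510, 1860), (8, x3, fin, Hal, 5130, 2100), (8, x3, fin, Hal, 6730, 9840), (8, x3, hr, Eve, 5130, 2100), (8, x3, hr, Eve, 6730, 9840)}.
σ[pid = hr]: keep tuples satisfying pid = hr → {(8, x3, hr, Eve, 5130, 2100), (8, x3, hr, Eve, 6730, 9840)}
π[salary, budget, name]: project onto (salary, budget, name) → {(5130, 2100, Eve), (6730, 9840, Eve)}
σ[name = Uma]: keep tuples satisfying name = Uma → {(7240, 4580, Uma)}
Union: {(5130, 2100, Eve), (6730, 9840, Eve)} with {(7240, 4580, Uma)} → {(5130, 2100, Eve), (6730, 9840, Eve), (7240, 4580, Uma)}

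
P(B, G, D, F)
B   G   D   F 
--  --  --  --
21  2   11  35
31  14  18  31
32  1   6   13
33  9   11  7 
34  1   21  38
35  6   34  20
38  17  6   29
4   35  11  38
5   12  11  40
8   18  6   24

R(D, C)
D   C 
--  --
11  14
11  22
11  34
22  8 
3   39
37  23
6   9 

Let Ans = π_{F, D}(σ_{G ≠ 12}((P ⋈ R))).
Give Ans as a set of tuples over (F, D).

Joining P and R on D yields {(21, 2, 11, 35, 14), (21, 2, 11, 35, 22), (21, 2, 11, 35, 34), (32, 1, 6, 13, 9), (33, 9, 11, 7, 14), (33, 9, 11, 7, 22), (33, 9, 11, 7, 34), (38, 17, 6, 29, 9), (4, 35, 11, 38, 14), (4, 35, 11, 38, 22), (4, 35, 11, 38, 34), (5, 12, 11, 40, 14), (5, 12, 11, 40, 22), (5, 12, 11, 40, 34), (8, 18, 6, 24, 9)}.
σ[G ≠ 12]: keep tuples satisfying G ≠ 12 → {(21, 2, 11, 35, 14), (21, 2, 11, 35, 22), (21, 2, 11, 35, 34), (32, 1, 6, 13, 9), (33, 9, 11, 7, 14), (33, 9, 11, 7, 22), (33, 9, 11, 7, 34), (38, 17, 6, 29, 9), (4, 35, 11, 38, 14), (4, 35, 11, 38, 22), (4, 35, 11, 38, 34), (8, 18, 6, 24, 9)}
π_{F, D} gives {(13, 6), (24, 6), (29, 6), (35, 11), (38, 11), (7, 11)} (6 duplicate(s) eliminated).

{(13, 6), (24, 6), (29, 6), (35, 11), (38, 11), (7, 11)}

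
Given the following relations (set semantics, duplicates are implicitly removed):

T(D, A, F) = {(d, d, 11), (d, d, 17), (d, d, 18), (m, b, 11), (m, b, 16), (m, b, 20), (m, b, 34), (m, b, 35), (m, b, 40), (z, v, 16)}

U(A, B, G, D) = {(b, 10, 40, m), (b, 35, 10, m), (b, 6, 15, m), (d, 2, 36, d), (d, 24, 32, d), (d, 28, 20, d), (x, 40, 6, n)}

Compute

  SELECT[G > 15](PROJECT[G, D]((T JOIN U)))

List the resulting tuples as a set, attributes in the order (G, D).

Joining T and U on D, A yields {(d, d, 11, 2, 36), (d, d, 11, 24, 32), (d, d, 11, 28, 20), (d, d, 17, 2, 36), (d, d, 17, 24, 32), (d, d, 17, 28, 20), (d, d, 18, 2, 36), (d, d, 18, 24, 32), (d, d, 18, 28, 20), (m, b, 11, 10, 40), (m, b, 11, 35, 10), (m, b, 11, 6, 15), (m, b, 16, 10, 40), (m, b, 16, 35, 10), (m, b, 16, 6, 15), (m, b, 20, 10, 40), (m, b, 20, 35, 10), (m, b, 20, 6, 15), (m, b, 34, 10, 40), (m, b, 34, 35, 10), (m, b, 34, 6, 15), (m, b, 35, 10, 40), (m, b, 35, 35, 10), (m, b, 35, 6, 15), (m, b, 40, 10, 40), (m, b, 40, 35, 10), (m, b, 40, 6, 15)}.
Projecting to G, D (21 duplicate(s) eliminated): {(10, m), (15, m), (20, d), (32, d), (36, d), (40, m)}
Apply σ_{G > 15}; surviving tuples: {(20, d), (32, d), (36, d), (40, m)}

{(20, d), (32, d), (36, d), (40, m)}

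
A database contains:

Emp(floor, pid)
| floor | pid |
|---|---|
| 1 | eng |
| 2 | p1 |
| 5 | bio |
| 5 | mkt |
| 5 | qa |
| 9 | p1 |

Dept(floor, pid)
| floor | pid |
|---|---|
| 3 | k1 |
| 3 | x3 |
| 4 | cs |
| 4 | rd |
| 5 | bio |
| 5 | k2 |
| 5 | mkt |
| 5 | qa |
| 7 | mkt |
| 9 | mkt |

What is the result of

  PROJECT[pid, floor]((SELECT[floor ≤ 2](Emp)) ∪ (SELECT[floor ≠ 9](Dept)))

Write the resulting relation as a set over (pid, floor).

{(bio, 5), (cs, 4), (eng, 1), (k1, 3), (k2, 5), (mkt, 5), (mkt, 7), (p1, 2), (qa, 5), (rd, 4), (x3, 3)}

Selection floor ≤ 2: {(1, eng), (2, p1)}
Selection floor ≠ 9: {(3, k1), (3, x3), (4, cs), (4, rd), (5, bio), (5, k2), (5, mkt), (5, qa), (7, mkt)}
Set union of the two operands is {(1, eng), (2, p1), (3, k1), (3, x3), (4, cs), (4, rd), (5, bio), (5, k2), (5, mkt), (5, qa), (7, mkt)}.
π_{pid, floor} gives {(bio, 5), (cs, 4), (eng, 1), (k1, 3), (k2, 5), (mkt, 5), (mkt, 7), (p1, 2), (qa, 5), (rd, 4), (x3, 3)}.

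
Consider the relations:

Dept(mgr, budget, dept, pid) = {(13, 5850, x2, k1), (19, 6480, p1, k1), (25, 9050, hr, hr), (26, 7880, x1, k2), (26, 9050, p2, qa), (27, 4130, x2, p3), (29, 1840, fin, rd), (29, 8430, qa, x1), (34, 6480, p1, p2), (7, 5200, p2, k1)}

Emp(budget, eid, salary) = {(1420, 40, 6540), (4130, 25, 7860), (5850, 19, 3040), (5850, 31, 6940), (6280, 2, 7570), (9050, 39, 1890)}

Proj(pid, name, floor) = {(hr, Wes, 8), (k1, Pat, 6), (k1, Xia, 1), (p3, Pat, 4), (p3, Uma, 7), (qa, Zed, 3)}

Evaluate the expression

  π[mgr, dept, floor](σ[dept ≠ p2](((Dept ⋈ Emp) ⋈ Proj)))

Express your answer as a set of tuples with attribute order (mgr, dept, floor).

{(13, x2, 1), (13, x2, 6), (25, hr, 8), (27, x2, 4), (27, x2, 7)}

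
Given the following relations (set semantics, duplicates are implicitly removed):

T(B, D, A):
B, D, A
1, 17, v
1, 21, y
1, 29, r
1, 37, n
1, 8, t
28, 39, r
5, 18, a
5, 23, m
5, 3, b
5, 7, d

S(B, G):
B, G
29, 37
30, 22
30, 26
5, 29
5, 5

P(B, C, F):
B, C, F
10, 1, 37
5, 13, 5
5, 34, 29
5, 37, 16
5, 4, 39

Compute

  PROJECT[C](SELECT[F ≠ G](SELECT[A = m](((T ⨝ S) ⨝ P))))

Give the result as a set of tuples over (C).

Joining T and S on B yields {(5, 18, a, 29), (5, 18, a, 5), (5, 23, m, 29), (5, 23, m, 5), (5, 3, b, 29), (5, 3, b, 5), (5, 7, d, 29), (5, 7, d, 5)}.
Joining (T ⨝ S) and P on B yields {(5, 18, a, 29, 13, 5), (5, 18, a, 29, 34, 29), (5, 18, a, 29, 37, 16), (5, 18, a, 29, 4, 39), (5, 18, a, 5, 13, 5), (5, 18, a, 5, 34, 29), (5, 18, a, 5, 37, 16), (5, 18, a, 5, 4, 39), (5, 23, m, 29, 13, 5), (5, 23, m, 29, 34, 29), (5, 23, m, 29, 37, 16), (5, 23, m, 29, 4, 39), (5, 23, m, 5, 13, 5), (5, 23, m, 5, 34, 29), (5, 23, m, 5, 37, 16), (5, 23, m, 5, 4, 39), (5, 3, b, 29, 13, 5), (5, 3, b, 29, 34, 29), (5, 3, b, 29, 37, 16), (5, 3, b, 29, 4, 39), (5, 3, b, 5, 13, 5), (5, 3, b, 5, 34, 29), (5, 3, b, 5, 37, 16), (5, 3, b, 5, 4, 39), (5, 7, d, 29, 13, 5), (5, 7, d, 29, 34, 29), (5, 7, d, 29, 37, 16), (5, 7, d, 29, 4, 39), (5, 7, d, 5, 13, 5), (5, 7, d, 5, 34, 29), (5, 7, d, 5, 37, 16), (5, 7, d, 5, 4, 39)}.
σ[A = m]: keep tuples satisfying A = m → {(5, 23, m, 29, 13, 5), (5, 23, m, 29, 34, 29), (5, 23, m, 29, 37, 16), (5, 23, m, 29, 4, 39), (5, 23, m, 5, 13, 5), (5, 23, m, 5, 34, 29), (5, 23, m, 5, 37, 16), (5, 23, m, 5, 4, 39)}
σ[F ≠ G]: keep tuples satisfying F ≠ G → {(5, 23, m, 29, 13, 5), (5, 23, m, 29, 37, 16), (5, 23, m, 29, 4, 39), (5, 23, m, 5, 34, 29), (5, 23, m, 5, 37, 16), (5, 23, m, 5, 4, 39)}
π[C]: project onto (C) (2 duplicate(s) eliminated) → {13, 34, 37, 4}

{13, 34, 37, 4}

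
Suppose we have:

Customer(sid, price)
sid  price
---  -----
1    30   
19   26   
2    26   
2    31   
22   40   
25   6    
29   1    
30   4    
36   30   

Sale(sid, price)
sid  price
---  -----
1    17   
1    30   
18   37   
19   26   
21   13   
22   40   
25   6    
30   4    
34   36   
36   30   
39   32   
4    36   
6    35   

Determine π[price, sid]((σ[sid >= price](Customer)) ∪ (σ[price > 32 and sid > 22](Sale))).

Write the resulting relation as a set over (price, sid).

Selection sid >= price: {(25, 6), (29, 1), (30, 4), (36, 30)}
Selection price > 32 and sid > 22: {(34, 36)}
Taking the union: {(25, 6), (29, 1), (30, 4), (34, 36), (36, 30)}
π_{price, sid} gives {(1, 29), (30, 36), (36, 34), (4, 30), (6, 25)}.

{(1, 29), (30, 36), (36, 34), (4, 30), (6, 25)}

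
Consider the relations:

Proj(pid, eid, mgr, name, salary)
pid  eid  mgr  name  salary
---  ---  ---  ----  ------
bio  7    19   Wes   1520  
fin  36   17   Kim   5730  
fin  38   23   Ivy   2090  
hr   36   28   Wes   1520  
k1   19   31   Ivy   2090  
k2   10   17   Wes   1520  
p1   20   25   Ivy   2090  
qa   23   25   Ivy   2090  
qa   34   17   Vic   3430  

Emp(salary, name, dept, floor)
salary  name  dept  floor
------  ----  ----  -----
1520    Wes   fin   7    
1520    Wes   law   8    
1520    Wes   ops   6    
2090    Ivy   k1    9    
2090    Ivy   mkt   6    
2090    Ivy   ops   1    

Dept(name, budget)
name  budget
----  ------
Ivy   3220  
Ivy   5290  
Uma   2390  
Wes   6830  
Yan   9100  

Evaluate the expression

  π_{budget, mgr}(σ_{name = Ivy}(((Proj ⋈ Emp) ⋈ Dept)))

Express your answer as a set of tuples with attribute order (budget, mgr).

Proj ⋈ Emp (natural join on name, salary): {(bio, 7, 19, Wes, 1520, fin, 7), (bio, 7, 19, Wes, 1520, law, 8), (bio, 7, 19, Wes, 1520, ops, 6), (fin, 38, 23, Ivy, 2090, k1, 9), (fin, 38, 23, Ivy, 2090, mkt, 6), (fin, 38, 23, Ivy, 2090, ops, 1), (hr, 36, 28, Wes, 1520, fin, 7), (hr, 36, 28, Wes, 1520, law, 8), (hr, 36, 28, Wes, 1520, ops, 6), (k1, 19, 31, Ivy, 2090, k1, 9), (k1, 19, 31, Ivy, 2090, mkt, 6), (k1, 19, 31, Ivy, 2090, ops, 1), (k2, 10, 17, Wes, 1520, fin, 7), (k2, 10, 17, Wes, 1520, law, 8), (k2, 10, 17, Wes, 1520, ops, 6), (p1, 20, 25, Ivy, 2090, k1, 9), (p1, 20, 25, Ivy, 2090, mkt, 6), (p1, 20, 25, Ivy, 2090, ops, 1), (qa, 23, 25, Ivy, 2090, k1, 9), (qa, 23, 25, Ivy, 2090, mkt, 6), (qa, 23, 25, Ivy, 2090, ops, 1)}
(Proj ⋈ Emp) ⋈ Dept (natural join on name): {(bio, 7, 19, Wes, 1520, fin, 7, 6830), (bio, 7, 19, Wes, 1520, law, 8, 6830), (bio, 7, 19, Wes, 1520, ops, 6, 6830), (fin, 38, 23, Ivy, 2090, k1, 9, 3220), (fin, 38, 23, Ivy, 2090, k1, 9, 5290), (fin, 38, 23, Ivy, 2090, mkt, 6, 3220), (fin, 38, 23, Ivy, 2090, mkt, 6, 5290), (fin, 38, 23, Ivy, 2090, ops, 1, 3220), (fin, 38, 23, Ivy, 2090, ops, 1, 5290), (hr, 36, 28, Wes, 1520, fin, 7, 6830), (hr, 36, 28, Wes, 1520, law, 8, 6830), (hr, 36, 28, Wes, 1520, ops, 6, 6830), (k1, 19, 31, Ivy, 2090, k1, 9, 3220), (k1, 19, 31, Ivy, 2090, k1, 9, 5290), (k1, 19, 31, Ivy, 2090, mkt, 6, 3220), (k1, 19, 31, Ivy, 2090, mkt, 6, 5290), (k1, 19, 31, Ivy, 2090, ops, 1, 3220), (k1, 19, 31, Ivy, 2090, ops, 1, 5290), (k2, 10, 17, Wes, 1520, fin, 7, 6830), (k2, 10, 17, Wes, 1520, law, 8, 6830), (k2, 10, 17, Wes, 1520, ops, 6, 6830), (p1, 20, 25, Ivy, 2090, k1, 9, 3220), (p1, 20, 25, Ivy, 2090, k1, 9, 5290), (p1, 20, 25, Ivy, 2090, mkt, 6, 3220), (p1, 20, 25, Ivy, 2090, mkt, 6, 5290), (p1, 20, 25, Ivy, 2090, ops, 1, 3220), (p1, 20, 25, Ivy, 2090, ops, 1, 5290), (qa, 23, 25, Ivy, 2090, k1, 9, 3220), (qa, 23, 25, Ivy, 2090, k1, 9, 5290), (qa, 23, 25, Ivy, 2090, mkt, 6, 3220), (qa, 23, 25, Ivy, 2090, mkt, 6, 5290), (qa, 23, 25, Ivy, 2090, ops, 1, 3220), (qa, 23, 25, Ivy, 2090, ops, 1, 5290)}
Selection name = Ivy: {(fin, 38, 23, Ivy, 2090, k1, 9, 3220), (fin, 38, 23, Ivy, 2090, k1, 9, 5290), (fin, 38, 23, Ivy, 2090, mkt, 6, 3220), (fin, 38, 23, Ivy, 2090, mkt, 6, 5290), (fin, 38, 23, Ivy, 2090, ops, 1, 3220), (fin, 38, 23, Ivy, 2090, ops, 1, 5290), (k1, 19, 31, Ivy, 2090, k1, 9, 3220), (k1, 19, 31, Ivy, 2090, k1, 9, 5290), (k1, 19, 31, Ivy, 2090, mkt, 6, 3220), (k1, 19, 31, Ivy, 2090, mkt, 6, 5290), (k1, 19, 31, Ivy, 2090, ops, 1, 3220), (k1, 19, 31, Ivy, 2090, ops, 1, 5290), (p1, 20, 25, Ivy, 2090, k1, 9, 3220), (p1, 20, 25, Ivy, 2090, k1, 9, 5290), (p1, 20, 25, Ivy, 2090, mkt, 6, 3220), (p1, 20, 25, Ivy, 2090, mkt, 6, 5290), (p1, 20, 25, Ivy, 2090, ops, 1, 3220), (p1, 20, 25, Ivy, 2090, ops, 1, 5290), (qa, 23, 25, Ivy, 2090, k1, 9, 3220), (qa, 23, 25, Ivy, 2090, k1, 9, 5290), (qa, 23, 25, Ivy, 2090, mkt, 6, 3220), (qa, 23, 25, Ivy, 2090, mkt, 6, 5290), (qa, 23, 25, Ivy, 2090, ops, 1, 3220), (qa, 23, 25, Ivy, 2090, ops, 1, 5290)}
Projecting to budget, mgr (18 duplicate(s) eliminated): {(3220, 23), (3220, 25), (3220, 31), (5290, 23), (5290, 25), (5290, 31)}

{(3220, 23), (3220, 25), (3220, 31), (5290, 23), (5290, 25), (5290, 31)}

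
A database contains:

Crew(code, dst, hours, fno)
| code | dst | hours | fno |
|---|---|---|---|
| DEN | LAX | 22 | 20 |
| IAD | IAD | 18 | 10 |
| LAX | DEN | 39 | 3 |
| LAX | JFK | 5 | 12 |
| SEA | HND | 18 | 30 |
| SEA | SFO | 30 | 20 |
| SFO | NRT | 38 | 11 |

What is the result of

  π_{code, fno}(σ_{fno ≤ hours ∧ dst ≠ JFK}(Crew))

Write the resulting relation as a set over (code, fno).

{(DEN, 20), (IAD, 10), (LAX, 3), (SEA, 20), (SFO, 11)}

Selection fno ≤ hours ∧ dst ≠ JFK: {(DEN, LAX, 22, 20), (IAD, IAD, 18, 10), (LAX, DEN, 39, 3), (SEA, SFO, 30, 20), (SFO, NRT, 38, 11)}
π_{code, fno} gives {(DEN, 20), (IAD, 10), (LAX, 3), (SEA, 20), (SFO, 11)}.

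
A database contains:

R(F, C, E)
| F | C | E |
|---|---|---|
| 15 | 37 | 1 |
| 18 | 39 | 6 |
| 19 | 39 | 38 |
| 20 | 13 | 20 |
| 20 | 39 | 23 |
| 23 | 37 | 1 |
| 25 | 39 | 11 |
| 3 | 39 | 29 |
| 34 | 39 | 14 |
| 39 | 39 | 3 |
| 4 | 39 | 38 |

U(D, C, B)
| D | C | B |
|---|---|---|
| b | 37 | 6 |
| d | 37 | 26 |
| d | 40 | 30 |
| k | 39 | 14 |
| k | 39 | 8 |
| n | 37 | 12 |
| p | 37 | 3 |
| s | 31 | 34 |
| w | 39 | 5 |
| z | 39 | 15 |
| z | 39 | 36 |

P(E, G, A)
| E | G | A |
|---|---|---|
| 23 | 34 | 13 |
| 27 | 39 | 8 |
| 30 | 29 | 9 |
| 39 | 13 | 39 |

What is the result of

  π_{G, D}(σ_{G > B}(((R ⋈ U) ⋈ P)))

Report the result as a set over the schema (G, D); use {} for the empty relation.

{(34, k), (34, w), (34, z)}

R ⋈ U (natural join on C): {(15, 37, 1, b, 6), (15, 37, 1, d, 26), (15, 37, 1, n, 12), (15, 37, 1, p, 3), (18, 39, 6, k, 14), (18, 39, 6, k, 8), (18, 39, 6, w, 5), (18, 39, 6, z, 15), (18, 39, 6, z, 36), (19, 39, 38, k, 14), (19, 39, 38, k, 8), (19, 39, 38, w, 5), (19, 39, 38, z, 15), (19, 39, 38, z, 36), (20, 39, 23, k, 14), (20, 39, 23, k, 8), (20, 39, 23, w, 5), (20, 39, 23, z, 15), (20, 39, 23, z, 36), (23, 37, 1, b, 6), (23, 37, 1, d, 26), (23, 37, 1, n, 12), (23, 37, 1, p, 3), (25, 39, 11, k, 14), (25, 39, 11, k, 8), (25, 39, 11, w, 5), (25, 39, 11, z, 15), (25, 39, 11, z, 36), (3, 39, 29, k, 14), (3, 39, 29, k, 8), (3, 39, 29, w, 5), (3, 39, 29, z, 15), (3, 39, 29, z, 36), (34, 39, 14, k, 14), (34, 39, 14, k, 8), (34, 39, 14, w, 5), (34, 39, 14, z, 15), (34, 39, 14, z, 36), (39, 39, 3, k, 14), (39, 39, 3, k, 8), (39, 39, 3, w, 5), (39, 39, 3, z, 15), (39, 39, 3, z, 36), (4, 39, 38, k, 14), (4, 39, 38, k, 8), (4, 39, 38, w, 5), (4, 39, 38, z, 15), (4, 39, 38, z, 36)}
(R ⋈ U) ⋈ P (natural join on E): {(20, 39, 23, k, 14, 34, 13), (20, 39, 23, k, 8, 34, 13), (20, 39, 23, w, 5, 34, 13), (20, 39, 23, z, 15, 34, 13), (20, 39, 23, z, 36, 34, 13)}
σ[G > B]: keep tuples satisfying G > B → {(20, 39, 23, k, 14, 34, 13), (20, 39, 23, k, 8, 34, 13), (20, 39, 23, w, 5, 34, 13), (20, 39, 23, z, 15, 34, 13)}
π[G, D]: project onto (G, D) (1 duplicate(s) eliminated) → {(34, k), (34, w), (34, z)}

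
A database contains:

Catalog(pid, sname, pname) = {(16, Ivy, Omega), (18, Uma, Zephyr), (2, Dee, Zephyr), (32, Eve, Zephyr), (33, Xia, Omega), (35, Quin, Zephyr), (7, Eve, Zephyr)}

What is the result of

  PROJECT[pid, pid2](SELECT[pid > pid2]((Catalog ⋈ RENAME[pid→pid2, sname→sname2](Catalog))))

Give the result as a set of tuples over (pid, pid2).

{(18, 2), (18, 7), (32, 18), (32, 2), (32, 7), (33, 16), (35, 18), (35, 2), (35, 32), (35, 7), (7, 2)}

ρ[pid→pid2, sname→sname2]: schema becomes (pid2, sname2, pname); tuples unchanged.
Natural join on pname: {(16, Ivy, Omega, 16, Ivy), (16, Ivy, Omega, 33, Xia), (18, Uma, Zephyr, 18, Uma), (18, Uma, Zephyr, 2, Dee), (18, Uma, Zephyr, 32, Eve), (18, Uma, Zephyr, 35, Quin), (18, Uma, Zephyr, 7, Eve), (2, Dee, Zephyr, 18, Uma), (2, Dee, Zephyr, 2, Dee), (2, Dee, Zephyr, 32, Eve), (2, Dee, Zephyr, 35, Quin), (2, Dee, Zephyr, 7, Eve), (32, Eve, Zephyr, 18, Uma), (32, Eve, Zephyr, 2, Dee), (32, Eve, Zephyr, 32, Eve), (32, Eve, Zephyr, 35, Quin), (32, Eve, Zephyr, 7, Eve), (33, Xia, Omega, 16, Ivy), (33, Xia, Omega, 33, Xia), (35, Quin, Zephyr, 18, Uma), (35, Quin, Zephyr, 2, Dee), (35, Quin, Zephyr, 32, Eve), (35, Quin, Zephyr, 35, Quin), (35, Quin, Zephyr, 7, Eve), (7, Eve, Zephyr, 18, Uma), (7, Eve, Zephyr, 2, Dee), (7, Eve, Zephyr, 32, Eve), (7, Eve, Zephyr, 35, Quin), (7, Eve, Zephyr, 7, Eve)}
Apply σ_{pid > pid2}; surviving tuples: {(18, Uma, Zephyr, 2, Dee), (18, Uma, Zephyr, 7, Eve), (32, Eve, Zephyr, 18, Uma), (32, Eve, Zephyr, 2, Dee), (32, Eve, Zephyr, 7, Eve), (33, Xia, Omega, 16, Ivy), (35, Quin, Zephyr, 18, Uma), (35, Quin, Zephyr, 2, Dee), (35, Quin, Zephyr, 32, Eve), (35, Quin, Zephyr, 7, Eve), (7, Eve, Zephyr, 2, Dee)}
π_{pid, pid2} gives {(18, 2), (18, 7), (32, 18), (32, 2), (32, 7), (33, 16), (35, 18), (35, 2), (35, 32), (35, 7), (7, 2)}.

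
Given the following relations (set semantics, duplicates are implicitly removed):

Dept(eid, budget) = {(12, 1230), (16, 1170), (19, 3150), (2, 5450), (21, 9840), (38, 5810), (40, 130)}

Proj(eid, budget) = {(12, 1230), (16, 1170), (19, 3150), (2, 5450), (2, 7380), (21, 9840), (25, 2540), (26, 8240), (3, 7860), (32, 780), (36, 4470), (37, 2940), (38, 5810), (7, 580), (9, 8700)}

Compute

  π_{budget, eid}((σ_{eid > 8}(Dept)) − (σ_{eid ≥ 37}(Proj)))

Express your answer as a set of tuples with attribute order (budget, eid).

Apply σ_{eid > 8}; surviving tuples: {(12, 1230), (16, 1170), (19, 3150), (21, 9840), (38, 5810), (40, 130)}
Apply σ_{eid ≥ 37}; surviving tuples: {(37, 2940), (38, 5810)}
Taking the difference: {(12, 1230), (16, 1170), (19, 3150), (21, 9840), (40, 130)}
π_{budget, eid} gives {(1170, 16), (1230, 12), (130, 40), (3150, 19), (9840, 21)}.

{(1170, 16), (1230, 12), (130, 40), (3150, 19), (9840, 21)}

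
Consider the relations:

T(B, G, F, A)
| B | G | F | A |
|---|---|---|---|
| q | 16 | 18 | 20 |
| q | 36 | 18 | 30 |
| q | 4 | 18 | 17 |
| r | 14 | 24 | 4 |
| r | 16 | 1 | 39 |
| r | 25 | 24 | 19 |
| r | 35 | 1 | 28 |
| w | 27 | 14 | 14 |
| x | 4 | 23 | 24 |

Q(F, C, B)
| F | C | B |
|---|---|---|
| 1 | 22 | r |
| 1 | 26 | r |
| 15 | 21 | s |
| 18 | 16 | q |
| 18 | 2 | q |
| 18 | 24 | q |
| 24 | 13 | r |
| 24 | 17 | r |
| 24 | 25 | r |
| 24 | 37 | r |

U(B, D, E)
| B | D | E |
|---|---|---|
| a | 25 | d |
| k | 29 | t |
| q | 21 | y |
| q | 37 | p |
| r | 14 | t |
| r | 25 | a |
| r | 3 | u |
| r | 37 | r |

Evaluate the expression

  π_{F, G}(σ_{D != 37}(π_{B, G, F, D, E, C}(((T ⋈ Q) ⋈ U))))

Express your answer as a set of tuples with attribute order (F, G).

{(1, 16), (1, 35), (18, 16), (18, 36), (18, 4), (24, 14), (24, 25)}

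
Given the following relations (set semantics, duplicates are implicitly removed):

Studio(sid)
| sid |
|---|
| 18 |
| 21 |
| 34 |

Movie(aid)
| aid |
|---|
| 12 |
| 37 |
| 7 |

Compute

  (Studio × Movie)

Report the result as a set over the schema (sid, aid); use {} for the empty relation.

{(18, 12), (18, 37), (18, 7), (21, 12), (21, 37), (21, 7), (34, 12), (34, 37), (34, 7)}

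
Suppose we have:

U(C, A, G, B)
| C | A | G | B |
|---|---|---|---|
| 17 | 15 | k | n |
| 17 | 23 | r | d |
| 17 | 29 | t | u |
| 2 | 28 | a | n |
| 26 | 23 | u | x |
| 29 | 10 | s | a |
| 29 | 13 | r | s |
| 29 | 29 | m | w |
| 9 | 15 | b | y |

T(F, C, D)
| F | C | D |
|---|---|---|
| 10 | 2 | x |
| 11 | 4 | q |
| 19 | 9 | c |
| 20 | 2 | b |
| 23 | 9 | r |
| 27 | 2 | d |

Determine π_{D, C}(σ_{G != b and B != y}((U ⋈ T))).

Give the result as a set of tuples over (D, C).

Natural join on C: {(2, 28, a, n, 10, x), (2, 28, a, n, 20, b), (2, 28, a, n, 27, d), (9, 15, b, y, 19, c), (9, 15, b, y, 23, r)}
Filtering on G != b and B != y leaves {(2, 28, a, n, 10, x), (2, 28, a, n, 20, b), (2, 28, a, n, 27, d)}.
Projecting to D, C: {(b, 2), (d, 2), (x, 2)}

{(b, 2), (d, 2), (x, 2)}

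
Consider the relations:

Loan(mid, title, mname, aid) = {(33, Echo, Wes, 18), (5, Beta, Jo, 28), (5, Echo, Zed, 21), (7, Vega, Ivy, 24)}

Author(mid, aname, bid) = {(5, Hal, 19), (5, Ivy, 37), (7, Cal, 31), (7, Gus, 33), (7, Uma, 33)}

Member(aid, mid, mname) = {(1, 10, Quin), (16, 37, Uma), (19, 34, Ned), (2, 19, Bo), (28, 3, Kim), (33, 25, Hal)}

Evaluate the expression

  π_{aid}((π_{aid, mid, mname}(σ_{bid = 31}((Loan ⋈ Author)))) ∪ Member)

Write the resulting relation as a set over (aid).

Natural join on mid: {(5, Beta, Jo, 28, Hal, 19), (5, Beta, Jo, 28, Ivy, 37), (5, Echo, Zed, 21, Hal, 19), (5, Echo, Zed, 21, Ivy, 37), (7, Vega, Ivy, 24, Cal, 31), (7, Vega, Ivy, 24, Gus, 33), (7, Vega, Ivy, 24, Uma, 33)}
Filtering on bid = 31 leaves {(7, Vega, Ivy, 24, Cal, 31)}.
π[aid, mid, mname]: project onto (aid, mid, mname) → {(24, 7, Ivy)}
Union: {(24, 7, Ivy)} with {(1, 10, Quin), (16, 37, Uma), (19, 34, Ned), (2, 19, Bo), (28, 3, Kim), (33, 25, Hal)} → {(1, 10, Quin), (16, 37, Uma), (19, 34, Ned), (2, 19, Bo), (24, 7, Ivy), (28, 3, Kim), (33, 25, Hal)}
π[aid]: project onto (aid) → {1, 16, 19, 2, 24, 28, 33}

{1, 16, 19, 2, 24, 28, 33}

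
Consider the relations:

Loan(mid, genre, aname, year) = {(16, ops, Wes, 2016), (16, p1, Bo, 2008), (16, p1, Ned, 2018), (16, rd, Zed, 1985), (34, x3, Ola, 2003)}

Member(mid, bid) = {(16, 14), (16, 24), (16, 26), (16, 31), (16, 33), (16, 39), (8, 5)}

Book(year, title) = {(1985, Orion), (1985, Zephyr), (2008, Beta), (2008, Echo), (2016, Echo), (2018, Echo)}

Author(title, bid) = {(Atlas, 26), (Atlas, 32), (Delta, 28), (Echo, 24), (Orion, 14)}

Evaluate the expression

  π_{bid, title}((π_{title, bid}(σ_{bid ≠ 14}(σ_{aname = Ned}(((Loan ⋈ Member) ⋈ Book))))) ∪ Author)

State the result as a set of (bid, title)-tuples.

Natural join on mid: {(16, ops, Wes, 2016, 14), (16, ops, Wes, 2016, 24), (16, ops, Wes, 2016, 26), (16, ops, Wes, 2016, 31), (16, ops, Wes, 2016, 33), (16, ops, Wes, 2016, 39), (16, p1, Bo, 2008, 14), (16, p1, Bo, 2008, 24), (16, p1, Bo, 2008, 26), (16, p1, Bo, 2008, 31), (16, p1, Bo, 2008, 33), (16, p1, Bo, 2008, 39), (16, p1, Ned, 2018, 14), (16, p1, Ned, 2018, 24), (16, p1, Ned, 2018, 26), (16, p1, Ned, 2018, 31), (16, p1, Ned, 2018, 33), (16, p1, Ned, 2018, 39), (16, rd, Zed, 1985, 14), (16, rd, Zed, 1985, 24), (16, rd, Zed, 1985, 26), (16, rd, Zed, 1985, 31), (16, rd, Zed, 1985, 33), (16, rd, Zed, 1985, 39)}
Natural join on year: {(16, ops, Wes, 2016, 14, Echo), (16, ops, Wes, 2016, 24, Echo), (16, ops, Wes, 2016, 26, Echo), (16, ops, Wes, 2016, 31, Echo), (16, ops, Wes, 2016, 33, Echo), (16, ops, Wes, 2016, 39, Echo), (16, p1, Bo, 2008, 14, Beta), (16, p1, Bo, 2008, 14, Echo), (16, p1, Bo, 2008, 24, Beta), (16, p1, Bo, 2008, 24, Echo), (16, p1, Bo, 2008, 26, Beta), (16, p1, Bo, 2008, 26, Echo), (16, p1, Bo, 2008, 31, Beta), (16, p1, Bo, 2008, 31, Echo), (16, p1, Bo, 2008, 33, Beta), (16, p1, Bo, 2008, 33, Echo), (16, p1, Bo, 2008, 39, Beta), (16, p1, Bo, 2008, 39, Echo), (16, p1, Ned, 2018, 14, Echo), (16, p1, Ned, 2018, 24, Echo), (16, p1, Ned, 2018, 26, Echo), (16, p1, Ned, 2018, 31, Echo), (16, p1, Ned, 2018, 33, Echo), (16, p1, Ned, 2018, 39, Echo), (16, rd, Zed, 1985, 14, Orion), (16, rd, Zed, 1985, 14, Zephyr), (16, rd, Zed, 1985, 24, Orion), (16, rd, Zed, 1985, 24, Zephyr), (16, rd, Zed, 1985, 26, Orion), (16, rd, Zed, 1985, 26, Zephyr), (16, rd, Zed, 1985, 31, Orion), (16, rd, Zed, 1985, 31, Zephyr), (16, rd, Zed, 1985, 33, Orion), (16, rd, Zed, 1985, 33, Zephyr), (16, rd, Zed, 1985, 39, Orion), (16, rd, Zed, 1985, 39, Zephyr)}
Selection aname = Ned: {(16, p1, Ned, 2018, 14, Echo), (16, p1, Ned, 2018, 24, Echo), (16, p1, Ned, 2018, 26, Echo), (16, p1, Ned, 2018, 31, Echo), (16, p1, Ned, 2018, 33, Echo), (16, p1, Ned, 2018, 39, Echo)}
Selection bid ≠ 14: {(16, p1, Ned, 2018, 24, Echo), (16, p1, Ned, 2018, 26, Echo), (16, p1, Ned, 2018, 31, Echo), (16, p1, Ned, 2018, 33, Echo), (16, p1, Ned, 2018, 39, Echo)}
π[title, bid]: project onto (title, bid) → {(Echo, 24), (Echo, 26), (Echo, 31), (Echo, 33), (Echo, 39)}
Taking the union: {(Atlas, 26), (Atlas, 32), (Delta, 28), (Echo, 24), (Echo, 26), (Echo, 31), (Echo, 33), (Echo, 39), (Orion, 14)}
π[bid, title]: project onto (bid, title) → {(14, Orion), (24, Echo), (26, Atlas), (26, Echo), (28, Delta), (31, Echo), (32, Atlas), (33, Echo), (39, Echo)}

{(14, Orion), (24, Echo), (26, Atlas), (26, Echo), (28, Delta), (31, Echo), (32, Atlas), (33, Echo), (39, Echo)}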